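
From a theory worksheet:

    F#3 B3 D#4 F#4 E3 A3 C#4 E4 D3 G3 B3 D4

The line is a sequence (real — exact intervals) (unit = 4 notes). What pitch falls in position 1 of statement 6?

With 4-note cells, note 1 of each statement runs F#3, E3, D3.
Each moves down a 2nd. Continuing: C3 → Bb2 → Ab2.

Ab2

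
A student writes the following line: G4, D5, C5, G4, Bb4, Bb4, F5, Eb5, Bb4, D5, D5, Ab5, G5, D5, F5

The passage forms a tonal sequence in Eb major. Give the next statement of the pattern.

Taking 5-note groups, the heads are G4, Bb4, D5: the pattern moves up a 3rd.
So cell 4 is F5 C6 Bb5 F5 Ab5.

F5 C6 Bb5 F5 Ab5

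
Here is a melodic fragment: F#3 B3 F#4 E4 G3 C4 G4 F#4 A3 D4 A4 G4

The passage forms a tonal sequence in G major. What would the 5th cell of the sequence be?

Taking 4-note groups, the heads are F#3, G3, A3: the pattern moves up a 2nd.
Carrying on: B3 → C4.
Statement 5 starts on C4 and keeps the same diatonic contour: C4 F#4 C5 B4.

C4 F#4 C5 B4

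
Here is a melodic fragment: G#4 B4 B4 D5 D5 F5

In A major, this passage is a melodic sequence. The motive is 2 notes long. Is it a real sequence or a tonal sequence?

real

Each cell has the same semitone pattern (3,) — intervals are preserved exactly.
And F5 lies outside A major, so the sequence is real rather than tonal.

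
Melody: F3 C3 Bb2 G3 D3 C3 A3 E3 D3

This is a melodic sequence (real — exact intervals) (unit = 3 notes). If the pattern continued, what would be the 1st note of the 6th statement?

D#4

The unit is 3 notes. Position-1 pitches of the 3 shown cells: F3, G3, A3.
Extending up a 2nd: B3 → C#4 → D#4.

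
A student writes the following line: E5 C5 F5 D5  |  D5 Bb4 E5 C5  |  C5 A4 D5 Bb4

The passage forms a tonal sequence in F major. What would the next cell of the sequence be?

Bb4 G4 C5 A4

With a 4-note motive the entries are E5, D5, C5, each down a 2nd from the previous.
So cell 4 is Bb4 G4 C5 A4.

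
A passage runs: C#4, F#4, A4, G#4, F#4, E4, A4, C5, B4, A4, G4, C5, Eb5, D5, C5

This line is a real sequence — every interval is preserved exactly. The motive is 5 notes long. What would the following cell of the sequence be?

The 5-note cells begin on C#4, E4, G4 — each up a 3rd from the last.
Statement 4 starts on Bb4 and keeps the same exact contour: Bb4 Eb5 Gb5 F5 Eb5.

Bb4 Eb5 Gb5 F5 Eb5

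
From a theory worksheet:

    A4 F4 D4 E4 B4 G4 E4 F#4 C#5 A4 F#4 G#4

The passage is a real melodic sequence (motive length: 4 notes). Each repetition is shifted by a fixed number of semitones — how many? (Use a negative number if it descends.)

2

With a 4-note motive the entries are A4, B4, C#5, each up a 2nd from the previous.
Counting half-steps from A4 to B4: 2.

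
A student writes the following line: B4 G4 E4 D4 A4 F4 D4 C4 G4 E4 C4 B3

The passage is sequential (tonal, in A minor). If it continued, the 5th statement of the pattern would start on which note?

Taking 4-note groups, the heads are B4, A4, G4: the pattern moves down a 2nd.
Continuing: F4 → E4. Statement 5 starts on E4.

E4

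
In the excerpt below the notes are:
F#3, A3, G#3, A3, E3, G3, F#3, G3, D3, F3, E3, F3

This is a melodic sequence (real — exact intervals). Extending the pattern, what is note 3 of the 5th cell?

C3

With 4-note cells, note 3 of each statement runs G#3, F#3, E3.
Carrying that down a 2nd forward: D3 → C3.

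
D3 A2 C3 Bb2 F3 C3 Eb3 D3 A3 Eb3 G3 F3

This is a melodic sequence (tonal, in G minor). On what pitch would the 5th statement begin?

Eb4

Unit = 4 notes; the statements start on D3, F3, A3, moving up a 3rd each time.
Continuing: C4 → Eb4. Statement 5 starts on Eb4.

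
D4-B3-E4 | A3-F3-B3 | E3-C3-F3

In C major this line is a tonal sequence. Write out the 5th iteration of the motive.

F2 D2 G2

With a 3-note motive the entries are D4, A3, E3, each down a 4th from the previous.
Carrying on: B2 → F2.
From F2 the diatonic shape gives F2 D2 G2.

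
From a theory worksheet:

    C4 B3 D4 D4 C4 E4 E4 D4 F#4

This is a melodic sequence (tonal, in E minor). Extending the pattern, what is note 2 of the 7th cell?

Grouping in 3s, the 2nd note of each cell is B3, C4, D4.
Carrying that up a 2nd forward: E4 → F#4 → G4 → A4.

A4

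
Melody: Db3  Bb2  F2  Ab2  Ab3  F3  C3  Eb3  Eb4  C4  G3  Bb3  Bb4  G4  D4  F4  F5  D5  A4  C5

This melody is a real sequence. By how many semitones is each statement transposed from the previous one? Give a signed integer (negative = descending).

With a 4-note motive the entries are Db3, Ab3, Eb4, Bb4, F5, each up a 5th from the previous.
Counting half-steps from Db3 to Ab3: 7.

7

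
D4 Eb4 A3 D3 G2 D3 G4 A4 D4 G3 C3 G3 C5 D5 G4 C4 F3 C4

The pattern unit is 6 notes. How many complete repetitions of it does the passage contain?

3

18 notes in groups of 6 gives 18/6 = 3 statements.
Starts: D4, G4, C5 — each up a 4th.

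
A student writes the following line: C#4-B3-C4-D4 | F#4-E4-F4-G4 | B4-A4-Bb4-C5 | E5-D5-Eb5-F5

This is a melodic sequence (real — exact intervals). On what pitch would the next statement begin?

Unit = 4 notes; the statements start on C#4, F#4, B4, E5, moving up a 4th each time.
The next head, up a 4th from E5, is A5.

A5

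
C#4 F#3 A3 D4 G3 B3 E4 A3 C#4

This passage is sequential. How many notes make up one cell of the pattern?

3

There are 9 notes; a 3-note unit gives 3 cells:
C#4 F#3 A3 | D4 G3 B3 | E4 A3 C#4
Each cell is the previous one up a 2nd — so the unit is 3 notes.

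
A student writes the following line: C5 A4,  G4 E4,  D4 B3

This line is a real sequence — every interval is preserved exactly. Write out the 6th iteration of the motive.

With a 2-note motive the entries are C5, G4, D4, each down a 4th from the previous.
Continuing the starts: A3 → E3 → B2.
From B2 the exact shape gives B2 G#2.

B2 G#2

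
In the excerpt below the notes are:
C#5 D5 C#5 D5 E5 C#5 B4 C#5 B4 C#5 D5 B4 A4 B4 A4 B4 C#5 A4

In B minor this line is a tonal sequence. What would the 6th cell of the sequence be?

E4 F#4 E4 F#4 G4 E4

With a 6-note motive the entries are C#5, B4, A4, each down a 2nd from the previous.
Carrying on: G4 → F#4 → E4.
So cell 6 is E4 F#4 E4 F#4 G4 E4.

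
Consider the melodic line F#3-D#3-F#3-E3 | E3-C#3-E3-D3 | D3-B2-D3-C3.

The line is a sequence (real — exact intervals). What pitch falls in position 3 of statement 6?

Ab2

With 4-note cells, note 3 of each statement runs F#3, E3, D3.
Each moves down a 2nd. Continuing: C3 → Bb2 → Ab2.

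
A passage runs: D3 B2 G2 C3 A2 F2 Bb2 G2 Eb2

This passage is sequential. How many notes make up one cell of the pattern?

3

9 notes total. Splitting into 3 groups of 3:
D3 B2 G2 | C3 A2 F2 | Bb2 G2 Eb2
Each cell is the previous one down a 2nd — so the unit is 3 notes.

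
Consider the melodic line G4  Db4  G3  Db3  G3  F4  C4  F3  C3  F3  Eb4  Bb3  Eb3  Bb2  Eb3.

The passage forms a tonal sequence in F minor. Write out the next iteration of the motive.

With a 5-note motive the entries are G4, F4, Eb4, each down a 2nd from the previous.
From Db4 the diatonic shape gives Db4 Ab3 Db3 Ab2 Db3.

Db4 Ab3 Db3 Ab2 Db3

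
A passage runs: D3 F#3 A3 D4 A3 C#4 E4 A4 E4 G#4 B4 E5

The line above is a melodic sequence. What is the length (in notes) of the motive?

4

Try groups of 4 (3 cells in 12 notes):
D3 F#3 A3 D4 | A3 C#4 E4 A4 | E4 G#4 B4 E5
That's a consistent up a 5th shift per cell, and no other grouping gives one.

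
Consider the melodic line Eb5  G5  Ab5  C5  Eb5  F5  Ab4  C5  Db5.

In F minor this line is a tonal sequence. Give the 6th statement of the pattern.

Unit = 3 notes; the statements start on Eb5, C5, Ab4, moving down a 3rd each time.
Continuing the starts: F4 → Db4 → Bb3.
From Bb3 the diatonic shape gives Bb3 Db4 Eb4.

Bb3 Db4 Eb4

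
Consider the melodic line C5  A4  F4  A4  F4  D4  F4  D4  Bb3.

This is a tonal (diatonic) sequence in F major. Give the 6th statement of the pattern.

The 3-note cells begin on C5, A4, F4 — each down a 3rd from the last.
Continuing the starts: D4 → Bb3 → G3.
Statement 6 starts on G3 and keeps the same diatonic contour: G3 E3 C3.

G3 E3 C3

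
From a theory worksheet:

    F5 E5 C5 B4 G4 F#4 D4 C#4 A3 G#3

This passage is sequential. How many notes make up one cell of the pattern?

There are 10 notes; a 2-note unit gives 5 cells:
F5 E5 | C5 B4 | G4 F#4 | D4 C#4 | A3 G#3
That's a consistent down a 4th shift per cell, and no other grouping gives one.

2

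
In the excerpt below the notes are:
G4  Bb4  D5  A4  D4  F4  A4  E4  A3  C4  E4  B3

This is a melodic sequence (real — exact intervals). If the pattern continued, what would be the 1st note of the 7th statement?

C#2

With 4-note cells, note 1 of each statement runs G4, D4, A3.
Each moves down a 4th. Continuing: E3 → B2 → F#2 → C#2.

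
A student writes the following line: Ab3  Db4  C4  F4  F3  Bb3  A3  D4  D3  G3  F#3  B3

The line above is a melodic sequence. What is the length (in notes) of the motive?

4

12 notes total. Splitting into 3 groups of 4:
Ab3 Db4 C4 F4 | F3 Bb3 A3 D4 | D3 G3 F#3 B3
Every group is a transposition down a 3rd of the one before; no shorter unit works.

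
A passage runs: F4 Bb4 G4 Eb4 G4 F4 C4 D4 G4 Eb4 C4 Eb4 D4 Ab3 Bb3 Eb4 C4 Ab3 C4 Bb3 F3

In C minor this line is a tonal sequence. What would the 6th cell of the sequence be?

C3 F3 D3 Bb2 D3 C3 G2

With a 7-note motive the entries are F4, D4, Bb3, each down a 3rd from the previous.
Extending down a 3rd: G3 → Eb3 → C3.
So cell 6 is C3 F3 D3 Bb2 D3 C3 G2.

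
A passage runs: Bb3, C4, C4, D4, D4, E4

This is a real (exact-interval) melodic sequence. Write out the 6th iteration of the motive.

G#4 A#4

With a 2-note motive the entries are Bb3, C4, D4, each up a 2nd from the previous.
Carrying on: E4 → F#4 → G#4.
From G#4 the exact shape gives G#4 A#4.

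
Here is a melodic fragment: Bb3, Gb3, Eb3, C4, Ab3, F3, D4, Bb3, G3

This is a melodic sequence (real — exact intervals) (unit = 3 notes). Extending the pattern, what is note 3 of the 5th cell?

The unit is 3 notes. Position-3 pitches of the 3 shown cells: Eb3, F3, G3.
Extending up a 2nd: A3 → B3.

B3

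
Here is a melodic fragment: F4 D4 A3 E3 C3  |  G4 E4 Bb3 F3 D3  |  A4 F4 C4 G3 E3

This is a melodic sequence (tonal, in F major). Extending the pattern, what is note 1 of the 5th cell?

Grouping in 5s, the 1st note of each cell is F4, G4, A4.
Carrying that up a 2nd forward: Bb4 → C5.

C5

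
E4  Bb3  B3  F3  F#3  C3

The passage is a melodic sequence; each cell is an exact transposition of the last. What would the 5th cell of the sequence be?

G#2 D2

The 2-note cells begin on E4, B3, F#3 — each down a 4th from the last.
Continuing the starts: C#3 → G#2.
From G#2 the exact shape gives G#2 D2.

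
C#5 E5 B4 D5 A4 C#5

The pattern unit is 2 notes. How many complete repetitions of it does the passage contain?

3

6 notes in groups of 2 gives 6/2 = 3 statements.
Starts: C#5, B4, A4 — each down a 2nd.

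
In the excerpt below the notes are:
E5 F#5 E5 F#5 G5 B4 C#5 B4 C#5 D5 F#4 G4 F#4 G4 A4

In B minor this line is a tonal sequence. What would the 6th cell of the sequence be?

D3 E3 D3 E3 F#3

Taking 5-note groups, the heads are E5, B4, F#4: the pattern moves down a 4th.
Extending down a 4th: C#4 → G3 → D3.
Statement 6 starts on D3 and keeps the same diatonic contour: D3 E3 D3 E3 F#3.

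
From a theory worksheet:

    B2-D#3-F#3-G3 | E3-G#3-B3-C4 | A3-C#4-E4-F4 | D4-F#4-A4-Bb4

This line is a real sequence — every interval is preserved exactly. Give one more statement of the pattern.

Taking 4-note groups, the heads are B2, E3, A3, D4: the pattern moves up a 4th.
Statement 5 starts on G4 and keeps the same exact contour: G4 B4 D5 Eb5.

G4 B4 D5 Eb5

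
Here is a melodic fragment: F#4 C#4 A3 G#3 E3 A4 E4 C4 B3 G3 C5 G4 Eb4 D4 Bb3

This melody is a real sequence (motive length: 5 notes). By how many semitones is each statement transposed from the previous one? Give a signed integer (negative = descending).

3

With a 5-note motive the entries are F#4, A4, C5, each up a 3rd from the previous.
Counting half-steps from F#4 to A4: 3.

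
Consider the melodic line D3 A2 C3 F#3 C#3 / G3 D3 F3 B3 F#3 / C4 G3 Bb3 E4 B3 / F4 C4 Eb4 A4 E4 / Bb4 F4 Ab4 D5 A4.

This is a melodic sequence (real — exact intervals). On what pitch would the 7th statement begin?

The 5-note cells begin on D3, G3, C4, F4, Bb4 — each up a 4th from the last.
Extending the heads up a 4th: Eb5 → Ab5.

Ab5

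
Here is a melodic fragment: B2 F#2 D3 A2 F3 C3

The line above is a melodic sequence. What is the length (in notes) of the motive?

2

Try groups of 2 (3 cells in 6 notes):
B2 F#2 | D3 A2 | F3 C3
That's a consistent up a 3rd shift per cell, and no other grouping gives one.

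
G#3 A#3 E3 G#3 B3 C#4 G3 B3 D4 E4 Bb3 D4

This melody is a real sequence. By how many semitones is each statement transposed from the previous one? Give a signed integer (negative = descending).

Taking 4-note groups, the heads are G#3, B3, D4: the pattern moves up a 3rd.
Counting half-steps from G#3 to B3: 3.

3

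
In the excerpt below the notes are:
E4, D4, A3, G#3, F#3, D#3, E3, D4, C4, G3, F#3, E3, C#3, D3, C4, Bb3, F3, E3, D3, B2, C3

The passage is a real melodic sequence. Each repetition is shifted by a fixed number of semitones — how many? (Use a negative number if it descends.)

-2

With a 7-note motive the entries are E4, D4, C4, each down a 2nd from the previous.
E4→D4 is 62 − 64 = -2 semitones.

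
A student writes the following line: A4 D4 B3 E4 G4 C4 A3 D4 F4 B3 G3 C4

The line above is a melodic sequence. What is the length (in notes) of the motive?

4

Try groups of 4 (3 cells in 12 notes):
A4 D4 B3 E4 | G4 C4 A3 D4 | F4 B3 G3 C4
Every group is a transposition down a 2nd of the one before; no shorter unit works.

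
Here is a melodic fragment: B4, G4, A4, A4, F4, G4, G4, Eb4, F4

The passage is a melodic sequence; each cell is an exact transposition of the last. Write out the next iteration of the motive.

Taking 3-note groups, the heads are B4, A4, G4: the pattern moves down a 2nd.
From F4 the exact shape gives F4 Db4 Eb4.

F4 Db4 Eb4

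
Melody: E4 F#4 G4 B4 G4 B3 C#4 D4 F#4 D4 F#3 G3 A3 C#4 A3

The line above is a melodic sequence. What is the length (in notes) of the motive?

15 notes total. Splitting into 3 groups of 5:
E4 F#4 G4 B4 G4 | B3 C#4 D4 F#4 D4 | F#3 G3 A3 C#4 A3
Each cell is the previous one down a 4th — so the unit is 5 notes.

5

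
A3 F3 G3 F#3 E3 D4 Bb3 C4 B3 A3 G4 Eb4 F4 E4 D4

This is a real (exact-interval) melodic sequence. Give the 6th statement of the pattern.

Taking 5-note groups, the heads are A3, D4, G4: the pattern moves up a 4th.
Carrying on: C5 → F5 → Bb5.
Statement 6 starts on Bb5 and keeps the same exact contour: Bb5 Gb5 Ab5 G5 F5.

Bb5 Gb5 Ab5 G5 F5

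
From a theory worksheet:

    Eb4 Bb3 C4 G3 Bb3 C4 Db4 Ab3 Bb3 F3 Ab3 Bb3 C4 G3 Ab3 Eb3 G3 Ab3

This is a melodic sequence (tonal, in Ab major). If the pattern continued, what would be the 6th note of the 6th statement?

Eb3

With 6-note cells, note 6 of each statement runs C4, Bb3, Ab3.
Each moves down a 2nd. Continuing: G3 → F3 → Eb3.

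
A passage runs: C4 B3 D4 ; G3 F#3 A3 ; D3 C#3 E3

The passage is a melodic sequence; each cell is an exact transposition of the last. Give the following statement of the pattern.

A2 G#2 B2

Unit = 3 notes; the statements start on C4, G3, D3, moving down a 4th each time.
Statement 4 starts on A2 and keeps the same exact contour: A2 G#2 B2.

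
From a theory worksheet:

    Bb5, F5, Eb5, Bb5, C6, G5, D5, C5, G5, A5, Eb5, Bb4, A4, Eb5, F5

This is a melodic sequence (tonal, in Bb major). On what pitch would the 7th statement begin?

The 5-note cells begin on Bb5, G5, Eb5 — each down a 3rd from the last.
Continuing: C5 → A4 → F4 → D4. Statement 7 starts on D4.

D4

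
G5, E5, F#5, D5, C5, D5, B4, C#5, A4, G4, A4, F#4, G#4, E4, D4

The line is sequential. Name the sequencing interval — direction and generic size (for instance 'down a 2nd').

down a 4th

Unit = 5 notes; the statements start on G5, D5, A4, moving down a 4th each time.
From G5 to D5: down a 4th.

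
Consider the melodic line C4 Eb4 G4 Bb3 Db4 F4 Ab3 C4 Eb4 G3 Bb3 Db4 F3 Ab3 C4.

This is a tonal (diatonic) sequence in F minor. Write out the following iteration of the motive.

With a 3-note motive the entries are C4, Bb3, Ab3, G3, F3, each down a 2nd from the previous.
From Eb3 the diatonic shape gives Eb3 G3 Bb3.

Eb3 G3 Bb3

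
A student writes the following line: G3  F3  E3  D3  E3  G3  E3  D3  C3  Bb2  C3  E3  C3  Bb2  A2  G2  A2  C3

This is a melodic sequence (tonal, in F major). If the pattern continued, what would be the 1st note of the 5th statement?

Grouping in 6s, the 1st note of each cell is G3, E3, C3.
Each moves down a 3rd. Continuing: A2 → F2.

F2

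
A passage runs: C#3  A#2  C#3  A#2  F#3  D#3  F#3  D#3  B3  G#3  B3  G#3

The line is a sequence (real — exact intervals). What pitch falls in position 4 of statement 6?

B4

Grouping in 4s, the 4th note of each cell is A#2, D#3, G#3.
Extending up a 4th: C#4 → F#4 → B4.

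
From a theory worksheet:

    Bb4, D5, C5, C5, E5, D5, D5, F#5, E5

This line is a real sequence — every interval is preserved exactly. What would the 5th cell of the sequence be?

With a 3-note motive the entries are Bb4, C5, D5, each up a 2nd from the previous.
Carrying on: E5 → F#5.
From F#5 the exact shape gives F#5 A#5 G#5.

F#5 A#5 G#5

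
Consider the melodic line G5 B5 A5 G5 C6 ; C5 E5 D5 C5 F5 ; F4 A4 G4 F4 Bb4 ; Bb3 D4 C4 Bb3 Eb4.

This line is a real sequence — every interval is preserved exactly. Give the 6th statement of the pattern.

Ab2 C3 Bb2 Ab2 Db3

Taking 5-note groups, the heads are G5, C5, F4, Bb3: the pattern moves down a 5th.
Extending down a 5th: Eb3 → Ab2.
From Ab2 the exact shape gives Ab2 C3 Bb2 Ab2 Db3.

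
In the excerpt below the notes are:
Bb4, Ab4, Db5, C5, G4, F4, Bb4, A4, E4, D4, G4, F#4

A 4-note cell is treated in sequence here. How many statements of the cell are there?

3

12 notes in groups of 4 gives 12/4 = 3 statements.
Starts: Bb4, G4, E4 — each down a 3rd.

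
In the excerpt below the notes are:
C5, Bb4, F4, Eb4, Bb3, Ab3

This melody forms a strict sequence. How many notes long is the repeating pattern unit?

2

6 notes total. Splitting into 3 groups of 2:
C5 Bb4 | F4 Eb4 | Bb3 Ab3
Each cell is the previous one down a 5th — so the unit is 2 notes.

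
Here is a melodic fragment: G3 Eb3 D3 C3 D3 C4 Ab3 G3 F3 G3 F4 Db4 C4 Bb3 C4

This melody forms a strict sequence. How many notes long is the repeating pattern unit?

5

Try groups of 5 (3 cells in 15 notes):
G3 Eb3 D3 C3 D3 | C4 Ab3 G3 F3 G3 | F4 Db4 C4 Bb3 C4
Every group is a transposition up a 4th of the one before; no shorter unit works.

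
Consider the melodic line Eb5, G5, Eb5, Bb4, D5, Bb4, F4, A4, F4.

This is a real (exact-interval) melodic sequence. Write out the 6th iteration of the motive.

Unit = 3 notes; the statements start on Eb5, Bb4, F4, moving down a 4th each time.
Extending down a 4th: C4 → G3 → D3.
From D3 the exact shape gives D3 F#3 D3.

D3 F#3 D3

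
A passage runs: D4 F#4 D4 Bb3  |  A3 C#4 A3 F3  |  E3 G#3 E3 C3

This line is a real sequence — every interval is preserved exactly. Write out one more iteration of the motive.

B2 D#3 B2 G2

Taking 4-note groups, the heads are D4, A3, E3: the pattern moves down a 4th.
Statement 4 starts on B2 and keeps the same exact contour: B2 D#3 B2 G2.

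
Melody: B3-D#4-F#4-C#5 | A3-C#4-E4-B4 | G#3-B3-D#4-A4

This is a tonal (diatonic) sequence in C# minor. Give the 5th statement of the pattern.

Taking 4-note groups, the heads are B3, A3, G#3: the pattern moves down a 2nd.
Continuing the starts: F#3 → E3.
From E3 the diatonic shape gives E3 G#3 B3 F#4.

E3 G#3 B3 F#4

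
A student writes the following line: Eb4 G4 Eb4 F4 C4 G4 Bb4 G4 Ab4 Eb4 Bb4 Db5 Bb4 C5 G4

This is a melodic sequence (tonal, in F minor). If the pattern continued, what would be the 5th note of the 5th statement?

Db5

Grouping in 5s, the 5th note of each cell is C4, Eb4, G4.
Each moves up a 3rd. Continuing: Bb4 → Db5.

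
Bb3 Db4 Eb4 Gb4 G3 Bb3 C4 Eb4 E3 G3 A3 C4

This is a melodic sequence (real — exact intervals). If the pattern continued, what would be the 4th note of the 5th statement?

F#3

The unit is 4 notes. Position-4 pitches of the 3 shown cells: Gb4, Eb4, C4.
Each moves down a 3rd. Continuing: A3 → F#3.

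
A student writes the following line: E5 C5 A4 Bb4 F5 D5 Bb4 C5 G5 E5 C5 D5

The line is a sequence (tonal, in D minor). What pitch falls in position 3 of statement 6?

Grouping in 4s, the 3rd note of each cell is A4, Bb4, C5.
Carrying that up a 2nd forward: D5 → E5 → F5.

F5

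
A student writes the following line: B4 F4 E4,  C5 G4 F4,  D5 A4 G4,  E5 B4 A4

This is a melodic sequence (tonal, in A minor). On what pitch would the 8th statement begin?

B5

The 3-note cells begin on B4, C5, D5, E5 — each up a 2nd from the last.
Continuing: F5 → G5 → A5 → B5. Statement 8 starts on B5.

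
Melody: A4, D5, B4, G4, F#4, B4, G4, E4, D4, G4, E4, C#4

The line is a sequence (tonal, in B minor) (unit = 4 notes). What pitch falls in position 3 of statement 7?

With 4-note cells, note 3 of each statement runs B4, G4, E4.
Each moves down a 3rd. Continuing: C#4 → A3 → F#3 → D3.

D3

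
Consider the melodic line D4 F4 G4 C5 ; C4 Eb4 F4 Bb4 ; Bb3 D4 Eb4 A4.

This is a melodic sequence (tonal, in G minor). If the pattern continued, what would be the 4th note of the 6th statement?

With 4-note cells, note 4 of each statement runs C5, Bb4, A4.
Carrying that down a 2nd forward: G4 → F4 → Eb4.

Eb4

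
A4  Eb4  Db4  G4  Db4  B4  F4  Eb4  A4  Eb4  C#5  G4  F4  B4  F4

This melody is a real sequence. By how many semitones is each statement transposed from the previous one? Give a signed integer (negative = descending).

The 5-note cells begin on A4, B4, C#5 — each up a 2nd from the last.
A4→B4 is 71 − 69 = 2 semitones.

2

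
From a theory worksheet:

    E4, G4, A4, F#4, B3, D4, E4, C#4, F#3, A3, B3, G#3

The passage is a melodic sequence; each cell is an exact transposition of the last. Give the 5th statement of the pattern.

G#2 B2 C#3 A#2

The 4-note cells begin on E4, B3, F#3 — each down a 4th from the last.
Extending down a 4th: C#3 → G#2.
Statement 5 starts on G#2 and keeps the same exact contour: G#2 B2 C#3 A#2.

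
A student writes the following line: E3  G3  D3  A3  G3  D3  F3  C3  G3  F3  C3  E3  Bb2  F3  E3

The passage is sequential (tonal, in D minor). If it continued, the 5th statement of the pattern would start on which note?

A2

Unit = 5 notes; the statements start on E3, D3, C3, moving down a 2nd each time.
Extending the heads down a 2nd: Bb2 → A2.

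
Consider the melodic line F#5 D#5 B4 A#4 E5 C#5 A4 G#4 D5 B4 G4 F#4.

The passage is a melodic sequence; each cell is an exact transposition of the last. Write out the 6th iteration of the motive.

Ab4 F4 Db4 C4

The 4-note cells begin on F#5, E5, D5 — each down a 2nd from the last.
Continuing the starts: C5 → Bb4 → Ab4.
So cell 6 is Ab4 F4 Db4 C4.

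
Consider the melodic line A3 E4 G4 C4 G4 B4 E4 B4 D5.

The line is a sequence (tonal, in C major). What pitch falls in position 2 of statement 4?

Grouping in 3s, the 2nd note of each cell is E4, G4, B4.
Each moves up a 3rd; the next is D5.

D5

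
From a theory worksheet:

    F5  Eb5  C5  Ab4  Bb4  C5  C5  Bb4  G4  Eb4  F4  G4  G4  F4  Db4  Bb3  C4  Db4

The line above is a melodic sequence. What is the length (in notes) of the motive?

6

There are 18 notes; a 6-note unit gives 3 cells:
F5 Eb5 C5 Ab4 Bb4 C5 | C5 Bb4 G4 Eb4 F4 G4 | G4 F4 Db4 Bb3 C4 Db4
Every group is a transposition down a 4th of the one before; no shorter unit works.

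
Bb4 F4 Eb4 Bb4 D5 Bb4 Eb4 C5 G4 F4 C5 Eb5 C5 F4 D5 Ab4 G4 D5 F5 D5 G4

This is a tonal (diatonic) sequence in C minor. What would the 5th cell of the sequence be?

The 7-note cells begin on Bb4, C5, D5 — each up a 2nd from the last.
Continuing the starts: Eb5 → F5.
So cell 5 is F5 C5 Bb4 F5 Ab5 F5 Bb4.

F5 C5 Bb4 F5 Ab5 F5 Bb4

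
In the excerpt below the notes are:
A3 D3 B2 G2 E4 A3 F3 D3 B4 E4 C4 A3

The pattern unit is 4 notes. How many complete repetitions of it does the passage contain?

12 notes in groups of 4 gives 12/4 = 3 statements.
Starts: A3, E4, B4 — each up a 5th.

3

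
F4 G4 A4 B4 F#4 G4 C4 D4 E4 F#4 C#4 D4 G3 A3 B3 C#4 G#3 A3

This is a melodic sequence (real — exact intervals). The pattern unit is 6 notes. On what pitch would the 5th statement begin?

A2

The 6-note cells begin on F4, C4, G3 — each down a 4th from the last.
Continuing: D3 → A2. Statement 5 starts on A2.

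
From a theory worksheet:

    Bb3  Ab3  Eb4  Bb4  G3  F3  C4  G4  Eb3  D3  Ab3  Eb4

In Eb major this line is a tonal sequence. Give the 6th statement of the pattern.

With a 4-note motive the entries are Bb3, G3, Eb3, each down a 3rd from the previous.
Extending down a 3rd: C3 → Ab2 → F2.
Statement 6 starts on F2 and keeps the same diatonic contour: F2 Eb2 Bb2 F3.

F2 Eb2 Bb2 F3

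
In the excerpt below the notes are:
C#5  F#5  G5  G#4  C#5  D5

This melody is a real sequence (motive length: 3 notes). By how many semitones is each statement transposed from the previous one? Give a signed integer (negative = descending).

With a 3-note motive the entries are C#5, G#4, each down a 4th from the previous.
C#5→G#4 is 68 − 73 = -5 semitones.

-5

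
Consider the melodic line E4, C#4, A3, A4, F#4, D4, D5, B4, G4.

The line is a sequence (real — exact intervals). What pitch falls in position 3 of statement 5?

F5

The unit is 3 notes. Position-3 pitches of the 3 shown cells: A3, D4, G4.
Extending up a 4th: C5 → F5.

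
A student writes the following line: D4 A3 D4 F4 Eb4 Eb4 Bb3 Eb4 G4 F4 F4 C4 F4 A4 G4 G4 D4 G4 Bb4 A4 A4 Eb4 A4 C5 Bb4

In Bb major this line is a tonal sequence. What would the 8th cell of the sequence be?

With a 5-note motive the entries are D4, Eb4, F4, G4, A4, each up a 2nd from the previous.
Extending up a 2nd: Bb4 → C5 → D5.
So cell 8 is D5 A4 D5 F5 Eb5.

D5 A4 D5 F5 Eb5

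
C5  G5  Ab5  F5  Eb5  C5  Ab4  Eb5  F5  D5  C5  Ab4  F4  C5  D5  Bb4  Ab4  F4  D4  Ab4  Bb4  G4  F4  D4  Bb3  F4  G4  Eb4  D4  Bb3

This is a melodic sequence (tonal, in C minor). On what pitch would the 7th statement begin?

Eb3

Unit = 6 notes; the statements start on C5, Ab4, F4, D4, Bb3, moving down a 3rd each time.
Extending the heads down a 3rd: G3 → Eb3.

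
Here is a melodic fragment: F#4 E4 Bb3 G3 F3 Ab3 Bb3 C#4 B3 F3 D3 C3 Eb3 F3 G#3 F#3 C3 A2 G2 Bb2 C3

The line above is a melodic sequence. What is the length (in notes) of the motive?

7

21 notes total. Splitting into 3 groups of 7:
F#4 E4 Bb3 G3 F3 Ab3 Bb3 | C#4 B3 F3 D3 C3 Eb3 F3 | G#3 F#3 C3 A2 G2 Bb2 C3
Every group is a transposition down a 4th of the one before; no shorter unit works.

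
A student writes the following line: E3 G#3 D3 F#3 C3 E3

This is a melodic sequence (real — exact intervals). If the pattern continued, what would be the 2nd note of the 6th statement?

Bb2

With 2-note cells, note 2 of each statement runs G#3, F#3, E3.
Each moves down a 2nd. Continuing: D3 → C3 → Bb2.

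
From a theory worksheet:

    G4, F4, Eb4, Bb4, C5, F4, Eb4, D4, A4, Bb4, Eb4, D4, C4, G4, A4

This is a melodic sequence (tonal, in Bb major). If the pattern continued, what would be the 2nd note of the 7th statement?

Grouping in 5s, the 2nd note of each cell is F4, Eb4, D4.
Extending down a 2nd: C4 → Bb3 → A3 → G3.

G3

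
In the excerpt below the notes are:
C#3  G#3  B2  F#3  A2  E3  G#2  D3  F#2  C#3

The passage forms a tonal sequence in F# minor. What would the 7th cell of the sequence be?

Unit = 2 notes; the statements start on C#3, B2, A2, G#2, F#2, moving down a 2nd each time.
Carrying on: E2 → D2.
So cell 7 is D2 A2.

D2 A2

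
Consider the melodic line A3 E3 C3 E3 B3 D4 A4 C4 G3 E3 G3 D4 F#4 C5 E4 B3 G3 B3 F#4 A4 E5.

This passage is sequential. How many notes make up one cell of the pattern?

Try groups of 7 (3 cells in 21 notes):
A3 E3 C3 E3 B3 D4 A4 | C4 G3 E3 G3 D4 F#4 C5 | E4 B3 G3 B3 F#4 A4 E5
That's a consistent up a 3rd shift per cell, and no other grouping gives one.

7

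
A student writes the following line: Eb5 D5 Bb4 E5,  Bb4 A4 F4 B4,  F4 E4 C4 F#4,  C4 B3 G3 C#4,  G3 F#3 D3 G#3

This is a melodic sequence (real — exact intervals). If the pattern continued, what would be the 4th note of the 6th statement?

The unit is 4 notes. Position-4 pitches of the 5 shown cells: E5, B4, F#4, C#4, G#3.
Each moves down a 4th; the next is D#3.

D#3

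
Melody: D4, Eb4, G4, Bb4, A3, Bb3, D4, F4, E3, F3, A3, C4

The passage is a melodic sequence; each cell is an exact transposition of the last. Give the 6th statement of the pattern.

The 4-note cells begin on D4, A3, E3 — each down a 4th from the last.
Continuing the starts: B2 → F#2 → C#2.
From C#2 the exact shape gives C#2 D2 F#2 A2.

C#2 D2 F#2 A2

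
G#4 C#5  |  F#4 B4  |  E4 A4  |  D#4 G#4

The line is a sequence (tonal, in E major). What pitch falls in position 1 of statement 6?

The unit is 2 notes. Position-1 pitches of the 4 shown cells: G#4, F#4, E4, D#4.
Each moves down a 2nd. Continuing: C#4 → B3.

B3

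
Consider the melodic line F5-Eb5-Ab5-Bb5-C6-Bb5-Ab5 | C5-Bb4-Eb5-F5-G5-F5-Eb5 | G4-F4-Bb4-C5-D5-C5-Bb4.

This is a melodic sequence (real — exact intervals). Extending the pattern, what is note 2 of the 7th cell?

With 7-note cells, note 2 of each statement runs Eb5, Bb4, F4.
Carrying that down a 4th forward: C4 → G3 → D3 → A2.

A2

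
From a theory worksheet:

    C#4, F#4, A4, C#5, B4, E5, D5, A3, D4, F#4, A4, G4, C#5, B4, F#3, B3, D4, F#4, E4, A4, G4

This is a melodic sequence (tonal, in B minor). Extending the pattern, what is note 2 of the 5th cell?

E3

Grouping in 7s, the 2nd note of each cell is F#4, D4, B3.
Carrying that down a 3rd forward: G3 → E3.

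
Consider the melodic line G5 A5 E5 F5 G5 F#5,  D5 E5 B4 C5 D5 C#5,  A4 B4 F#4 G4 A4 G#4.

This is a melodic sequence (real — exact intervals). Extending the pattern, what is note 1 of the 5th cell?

The unit is 6 notes. Position-1 pitches of the 3 shown cells: G5, D5, A4.
Each moves down a 4th. Continuing: E4 → B3.

B3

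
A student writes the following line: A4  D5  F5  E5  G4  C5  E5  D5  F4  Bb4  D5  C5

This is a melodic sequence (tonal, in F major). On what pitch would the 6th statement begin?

Taking 4-note groups, the heads are A4, G4, F4: the pattern moves down a 2nd.
Extending the heads down a 2nd: E4 → D4 → C4.

C4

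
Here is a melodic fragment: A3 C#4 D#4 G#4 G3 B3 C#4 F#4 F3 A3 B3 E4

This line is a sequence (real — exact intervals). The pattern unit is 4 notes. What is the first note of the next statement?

Eb3

Unit = 4 notes; the statements start on A3, G3, F3, moving down a 2nd each time.
One more step down a 2nd gives Eb3.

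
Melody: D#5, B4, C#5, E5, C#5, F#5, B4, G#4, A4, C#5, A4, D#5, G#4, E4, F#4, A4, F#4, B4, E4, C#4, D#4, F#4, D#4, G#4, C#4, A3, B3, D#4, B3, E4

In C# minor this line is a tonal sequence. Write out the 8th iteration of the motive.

The 6-note cells begin on D#5, B4, G#4, E4, C#4 — each down a 3rd from the last.
Extending down a 3rd: A3 → F#3 → D#3.
From D#3 the diatonic shape gives D#3 B2 C#3 E3 C#3 F#3.

D#3 B2 C#3 E3 C#3 F#3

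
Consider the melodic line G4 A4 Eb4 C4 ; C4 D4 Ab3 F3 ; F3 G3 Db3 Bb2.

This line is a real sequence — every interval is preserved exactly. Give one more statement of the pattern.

Unit = 4 notes; the statements start on G4, C4, F3, moving down a 5th each time.
From Bb2 the exact shape gives Bb2 C3 Gb2 Eb2.

Bb2 C3 Gb2 Eb2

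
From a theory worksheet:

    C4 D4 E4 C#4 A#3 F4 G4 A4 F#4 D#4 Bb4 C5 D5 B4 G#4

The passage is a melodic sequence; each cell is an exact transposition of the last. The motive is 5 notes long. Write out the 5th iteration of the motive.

Unit = 5 notes; the statements start on C4, F4, Bb4, moving up a 4th each time.
Continuing the starts: Eb5 → Ab5.
So cell 5 is Ab5 Bb5 C6 A5 F#5.

Ab5 Bb5 C6 A5 F#5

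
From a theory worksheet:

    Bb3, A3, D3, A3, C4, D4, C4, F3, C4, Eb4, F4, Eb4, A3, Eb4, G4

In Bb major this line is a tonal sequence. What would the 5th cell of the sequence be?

C5 Bb4 Eb4 Bb4 D5

The 5-note cells begin on Bb3, D4, F4 — each up a 3rd from the last.
Extending up a 3rd: A4 → C5.
Statement 5 starts on C5 and keeps the same diatonic contour: C5 Bb4 Eb4 Bb4 D5.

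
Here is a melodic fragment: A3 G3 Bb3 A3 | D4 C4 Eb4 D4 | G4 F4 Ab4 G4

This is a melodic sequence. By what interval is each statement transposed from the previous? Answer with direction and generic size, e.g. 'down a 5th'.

up a 4th

The 4-note cells begin on A3, D4, G4 — each up a 4th from the last.
From A3 to D4: up a 4th.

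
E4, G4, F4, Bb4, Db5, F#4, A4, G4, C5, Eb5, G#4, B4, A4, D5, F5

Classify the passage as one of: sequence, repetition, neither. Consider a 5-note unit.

sequence

Each 5-note cell is the previous one transposed up a 2nd.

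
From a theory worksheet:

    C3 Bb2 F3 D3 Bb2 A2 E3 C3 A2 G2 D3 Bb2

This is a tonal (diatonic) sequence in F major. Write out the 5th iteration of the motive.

Taking 4-note groups, the heads are C3, Bb2, A2: the pattern moves down a 2nd.
Extending down a 2nd: G2 → F2.
So cell 5 is F2 E2 Bb2 G2.

F2 E2 Bb2 G2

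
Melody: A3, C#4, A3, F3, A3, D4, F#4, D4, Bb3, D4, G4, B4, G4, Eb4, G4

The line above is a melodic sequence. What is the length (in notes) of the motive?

There are 15 notes; a 5-note unit gives 3 cells:
A3 C#4 A3 F3 A3 | D4 F#4 D4 Bb3 D4 | G4 B4 G4 Eb4 G4
That's a consistent up a 4th shift per cell, and no other grouping gives one.

5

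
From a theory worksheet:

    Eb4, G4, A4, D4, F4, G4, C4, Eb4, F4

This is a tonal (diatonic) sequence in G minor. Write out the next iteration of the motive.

Taking 3-note groups, the heads are Eb4, D4, C4: the pattern moves down a 2nd.
So cell 4 is Bb3 D4 Eb4.

Bb3 D4 Eb4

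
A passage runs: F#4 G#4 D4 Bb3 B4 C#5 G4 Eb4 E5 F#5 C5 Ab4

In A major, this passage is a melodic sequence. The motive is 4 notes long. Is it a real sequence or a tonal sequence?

Each cell has the same semitone pattern (2, -6, -4) — intervals are preserved exactly.
And Bb3 lies outside A major, so the sequence is real rather than tonal.

real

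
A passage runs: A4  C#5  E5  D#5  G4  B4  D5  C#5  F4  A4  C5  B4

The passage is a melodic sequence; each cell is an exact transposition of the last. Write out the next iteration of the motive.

Eb4 G4 Bb4 A4

Taking 4-note groups, the heads are A4, G4, F4: the pattern moves down a 2nd.
So cell 4 is Eb4 G4 Bb4 A4.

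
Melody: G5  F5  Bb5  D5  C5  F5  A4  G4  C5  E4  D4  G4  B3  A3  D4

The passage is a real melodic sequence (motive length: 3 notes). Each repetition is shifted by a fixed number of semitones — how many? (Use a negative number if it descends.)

-5

Unit = 3 notes; the statements start on G5, D5, A4, E4, B3, moving down a 4th each time.
G5→D5 is 74 − 79 = -5 semitones.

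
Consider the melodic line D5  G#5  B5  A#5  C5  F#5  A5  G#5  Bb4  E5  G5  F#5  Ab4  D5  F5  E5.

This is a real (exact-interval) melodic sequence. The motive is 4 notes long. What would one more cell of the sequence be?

Taking 4-note groups, the heads are D5, C5, Bb4, Ab4: the pattern moves down a 2nd.
So cell 5 is Gb4 C5 Eb5 D5.

Gb4 C5 Eb5 D5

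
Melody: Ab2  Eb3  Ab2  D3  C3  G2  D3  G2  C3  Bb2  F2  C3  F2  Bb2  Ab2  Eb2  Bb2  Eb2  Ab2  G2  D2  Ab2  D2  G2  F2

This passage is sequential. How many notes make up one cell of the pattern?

5

There are 25 notes; a 5-note unit gives 5 cells:
Ab2 Eb3 Ab2 D3 C3 | G2 D3 G2 C3 Bb2 | F2 C3 F2 Bb2 Ab2 | Eb2 Bb2 Eb2 Ab2 G2 | D2 Ab2 D2 G2 F2
That's a consistent down a 2nd shift per cell, and no other grouping gives one.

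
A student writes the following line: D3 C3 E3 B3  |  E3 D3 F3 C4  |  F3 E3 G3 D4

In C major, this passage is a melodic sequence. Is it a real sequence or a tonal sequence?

tonal

Every note is diatonic to C major.
Cell 1 has +4 semitones from note 2 to 3, but cell 2 has +3 — the interval quality changes while the contour stays the same, which is the hallmark of a tonal sequence.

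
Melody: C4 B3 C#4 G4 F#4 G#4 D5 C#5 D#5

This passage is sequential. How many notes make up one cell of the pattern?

3

Try groups of 3 (3 cells in 9 notes):
C4 B3 C#4 | G4 F#4 G#4 | D5 C#5 D#5
Each cell is the previous one up a 5th — so the unit is 3 notes.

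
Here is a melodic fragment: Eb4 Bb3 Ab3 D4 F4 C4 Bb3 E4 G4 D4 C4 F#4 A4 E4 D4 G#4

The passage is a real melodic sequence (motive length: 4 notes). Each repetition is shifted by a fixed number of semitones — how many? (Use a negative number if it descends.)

Unit = 4 notes; the statements start on Eb4, F4, G4, A4, moving up a 2nd each time.
Eb4 to F4 spans +2 semitones.

2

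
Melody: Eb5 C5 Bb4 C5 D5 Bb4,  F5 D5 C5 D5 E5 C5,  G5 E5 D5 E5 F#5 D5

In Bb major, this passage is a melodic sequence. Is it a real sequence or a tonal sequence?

real

Each cell has the same semitone pattern (-3, -2, 2, 2, -4) — intervals are preserved exactly.
And E5 lies outside Bb major, so the sequence is real rather than tonal.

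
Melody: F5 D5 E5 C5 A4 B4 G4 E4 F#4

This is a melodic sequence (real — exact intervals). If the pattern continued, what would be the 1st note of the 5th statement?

A3

Grouping in 3s, the 1st note of each cell is F5, C5, G4.
Each moves down a 4th. Continuing: D4 → A3.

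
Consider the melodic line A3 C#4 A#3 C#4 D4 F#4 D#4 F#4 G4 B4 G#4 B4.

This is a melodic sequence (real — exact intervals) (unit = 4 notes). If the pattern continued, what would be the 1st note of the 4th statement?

The unit is 4 notes. Position-1 pitches of the 3 shown cells: A3, D4, G4.
From G4, up a 4th gives C5.

C5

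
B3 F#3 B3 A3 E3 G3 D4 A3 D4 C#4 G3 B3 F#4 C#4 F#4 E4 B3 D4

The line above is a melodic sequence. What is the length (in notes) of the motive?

18 notes total. Splitting into 3 groups of 6:
B3 F#3 B3 A3 E3 G3 | D4 A3 D4 C#4 G3 B3 | F#4 C#4 F#4 E4 B3 D4
Each cell is the previous one up a 3rd — so the unit is 6 notes.

6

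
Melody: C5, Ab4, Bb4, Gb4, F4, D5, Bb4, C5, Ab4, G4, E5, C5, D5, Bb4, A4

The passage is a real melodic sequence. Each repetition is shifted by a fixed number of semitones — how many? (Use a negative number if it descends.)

Unit = 5 notes; the statements start on C5, D5, E5, moving up a 2nd each time.
C5→D5 is 74 − 72 = 2 semitones.

2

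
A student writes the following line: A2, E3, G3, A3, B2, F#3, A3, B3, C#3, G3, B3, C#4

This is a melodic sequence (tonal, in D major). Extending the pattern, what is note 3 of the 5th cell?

With 4-note cells, note 3 of each statement runs G3, A3, B3.
Extending up a 2nd: C#4 → D4.

D4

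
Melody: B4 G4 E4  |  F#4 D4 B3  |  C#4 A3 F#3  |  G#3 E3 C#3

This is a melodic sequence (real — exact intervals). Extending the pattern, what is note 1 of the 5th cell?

D#3

With 3-note cells, note 1 of each statement runs B4, F#4, C#4, G#3.
Each moves down a 4th; the next is D#3.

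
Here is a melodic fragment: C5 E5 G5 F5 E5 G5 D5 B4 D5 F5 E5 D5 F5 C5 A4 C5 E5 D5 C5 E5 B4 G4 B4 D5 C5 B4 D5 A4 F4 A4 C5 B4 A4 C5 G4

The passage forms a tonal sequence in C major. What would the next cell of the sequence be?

E4 G4 B4 A4 G4 B4 F4

Unit = 7 notes; the statements start on C5, B4, A4, G4, F4, moving down a 2nd each time.
So cell 6 is E4 G4 B4 A4 G4 B4 F4.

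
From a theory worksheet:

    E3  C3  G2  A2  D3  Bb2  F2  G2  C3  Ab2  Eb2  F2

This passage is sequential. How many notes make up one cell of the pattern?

There are 12 notes; a 4-note unit gives 3 cells:
E3 C3 G2 A2 | D3 Bb2 F2 G2 | C3 Ab2 Eb2 F2
Each cell is the previous one down a 2nd — so the unit is 4 notes.

4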